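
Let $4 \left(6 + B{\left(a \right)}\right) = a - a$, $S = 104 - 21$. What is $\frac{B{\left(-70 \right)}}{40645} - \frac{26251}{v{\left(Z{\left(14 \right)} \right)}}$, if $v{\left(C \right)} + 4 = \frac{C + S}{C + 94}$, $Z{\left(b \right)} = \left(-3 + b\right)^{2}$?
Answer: $\frac{229398953489}{26663120} \approx 8603.6$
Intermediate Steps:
$S = 83$ ($S = 104 - 21 = 83$)
$v{\left(C \right)} = -4 + \frac{83 + C}{94 + C}$ ($v{\left(C \right)} = -4 + \frac{C + 83}{C + 94} = -4 + \frac{83 + C}{94 + C}$)
$B{\left(a \right)} = -6$ ($B{\left(a \right)} = -6 + \frac{a - a}{4} = -6 + \frac{1}{4} \cdot 0 = -6 + 0 = -6$)
$\frac{B{\left(-70 \right)}}{40645} - \frac{26251}{v{\left(Z{\left(14 \right)} \right)}} = - \frac{6}{40645} - \frac{26251}{\frac{1}{94 + \left(-3 + 14\right)^{2}} \left(-293 - 3 \left(-3 + 14\right)^{2}\right)} = \left(-6\right) \frac{1}{40645} - \frac{26251}{\frac{1}{94 + 11^{2}} \left(-293 - 3 \cdot 11^{2}\right)} = - \frac{6}{40645} - \frac{26251}{\frac{1}{94 + 121} \left(-293 - 363\right)} = - \frac{6}{40645} - \frac{26251}{\frac{1}{215} \left(-293 - 363\right)} = - \frac{6}{40645} - \frac{26251}{\frac{1}{215} \left(-656\right)} = - \frac{6}{40645} - \frac{26251}{- \frac{656}{215}} = - \frac{6}{40645} - - \frac{5643965}{656} = - \frac{6}{40645} + \frac{5643965}{656} = \frac{229398953489}{26663120}$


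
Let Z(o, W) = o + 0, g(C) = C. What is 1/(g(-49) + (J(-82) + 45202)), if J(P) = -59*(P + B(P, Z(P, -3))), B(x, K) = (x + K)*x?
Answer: -1/743441 ≈ -1.3451e-6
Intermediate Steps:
Z(o, W) = o
B(x, K) = x*(K + x) (B(x, K) = (K + x)*x = x*(K + x))
J(P) = -118*P² - 59*P (J(P) = -59*(P + P*(P + P)) = -59*(P + P*(2*P)) = -59*(P + 2*P²) = -118*P² - 59*P)
1/(g(-49) + (J(-82) + 45202)) = 1/(-49 + (59*(-82)*(-1 - 2*(-82)) + 45202)) = 1/(-49 + (59*(-82)*(-1 + 164) + 45202)) = 1/(-49 + (59*(-82)*163 + 45202)) = 1/(-49 + (-788594 + 45202)) = 1/(-49 - 743392) = 1/(-743441) = -1/743441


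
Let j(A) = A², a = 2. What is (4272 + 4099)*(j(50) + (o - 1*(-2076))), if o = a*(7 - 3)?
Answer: 38372664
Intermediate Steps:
o = 8 (o = 2*(7 - 3) = 2*4 = 8)
(4272 + 4099)*(j(50) + (o - 1*(-2076))) = (4272 + 4099)*(50² + (8 - 1*(-2076))) = 8371*(2500 + (8 + 2076)) = 8371*(2500 + 2084) = 8371*4584 = 38372664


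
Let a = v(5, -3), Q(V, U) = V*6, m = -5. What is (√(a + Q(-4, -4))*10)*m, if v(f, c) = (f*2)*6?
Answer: -300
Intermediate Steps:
Q(V, U) = 6*V
v(f, c) = 12*f (v(f, c) = (2*f)*6 = 12*f)
a = 60 (a = 12*5 = 60)
(√(a + Q(-4, -4))*10)*m = (√(60 + 6*(-4))*10)*(-5) = (√(60 - 24)*10)*(-5) = (√36*10)*(-5) = (6*10)*(-5) = 60*(-5) = -300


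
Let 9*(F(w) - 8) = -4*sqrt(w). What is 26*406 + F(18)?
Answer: 10564 - 4*sqrt(2)/3 ≈ 10562.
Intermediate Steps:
F(w) = 8 - 4*sqrt(w)/9 (F(w) = 8 + (-4*sqrt(w))/9 = 8 - 4*sqrt(w)/9)
26*406 + F(18) = 26*406 + (8 - 4*sqrt(2)/3) = 10556 + (8 - 4*sqrt(2)/3) = 10564 - 4*sqrt(2)/3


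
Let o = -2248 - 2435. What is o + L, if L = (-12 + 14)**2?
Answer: -4679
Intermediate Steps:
L = 4 (L = 2**2 = 4)
o = -4683
o + L = -4683 + 4 = -4679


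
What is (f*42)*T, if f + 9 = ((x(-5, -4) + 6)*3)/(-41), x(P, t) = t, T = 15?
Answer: -236250/41 ≈ -5762.2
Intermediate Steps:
f = -375/41 (f = -9 + ((-4 + 6)*3)/(-41) = -9 + (2*3)*(-1/41) = -9 + 6*(-1/41) = -9 - 6/41 = -375/41 ≈ -9.1463)
(f*42)*T = -375/41*42*15 = -15750/41*15 = -236250/41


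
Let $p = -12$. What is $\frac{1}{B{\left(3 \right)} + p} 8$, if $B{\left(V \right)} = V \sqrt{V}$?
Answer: $- \frac{32}{39} - \frac{8 \sqrt{3}}{39} \approx -1.1758$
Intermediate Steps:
$B{\left(V \right)} = V^{\frac{3}{2}}$
$\frac{1}{B{\left(3 \right)} + p} 8 = \frac{1}{3^{\frac{3}{2}} - 12} \cdot 8 = \frac{1}{3 \sqrt{3} - 12} \cdot 8 = \frac{1}{-12 + 3 \sqrt{3}} \cdot 8 = \frac{8}{-12 + 3 \sqrt{3}}$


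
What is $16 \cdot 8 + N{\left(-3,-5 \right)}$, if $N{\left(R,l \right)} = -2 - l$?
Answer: $131$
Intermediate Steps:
$16 \cdot 8 + N{\left(-3,-5 \right)} = 16 \cdot 8 - -3 = 128 + \left(-2 + 5\right) = 128 + 3 = 131$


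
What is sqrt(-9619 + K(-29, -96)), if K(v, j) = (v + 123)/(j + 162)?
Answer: 2*I*sqrt(2618385)/33 ≈ 98.069*I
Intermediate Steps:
K(v, j) = (123 + v)/(162 + j)
sqrt(-9619 + K(-29, -96)) = sqrt(-9619 + (123 - 29)/(162 - 96)) = sqrt(-9619 + 94/66) = sqrt(-9619 + (1/66)*94) = sqrt(-9619 + 47/33) = sqrt(-317380/33) = 2*I*sqrt(2618385)/33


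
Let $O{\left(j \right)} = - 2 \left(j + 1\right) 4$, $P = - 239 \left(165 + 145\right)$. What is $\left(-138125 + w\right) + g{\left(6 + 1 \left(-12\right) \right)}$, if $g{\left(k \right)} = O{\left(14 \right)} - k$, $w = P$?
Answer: $-212329$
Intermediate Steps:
$P = -74090$ ($P = \left(-239\right) 310 = -74090$)
$O{\left(j \right)} = -8 - 8 j$ ($O{\left(j \right)} = - 2 \left(1 + j\right) 4 = \left(-2 - 2 j\right) 4 = -8 - 8 j$)
$w = -74090$
$g{\left(k \right)} = -120 - k$ ($g{\left(k \right)} = \left(-8 - 112\right) - k = -120 - k$)
$\left(-138125 + w\right) + g{\left(6 + 1 \left(-12\right) \right)} = \left(-138125 - 74090\right) - \left(126 - 12\right) = -212215 - 114 = -212329$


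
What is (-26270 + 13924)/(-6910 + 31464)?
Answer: -6173/12277 ≈ -0.50281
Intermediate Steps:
(-26270 + 13924)/(-6910 + 31464) = -12346/24554 = -12346*1/24554 = -6173/12277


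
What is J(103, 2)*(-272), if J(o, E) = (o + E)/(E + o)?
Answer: -272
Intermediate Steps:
J(o, E) = 1 (J(o, E) = (E + o)/(E + o) = 1)
J(103, 2)*(-272) = 1*(-272) = -272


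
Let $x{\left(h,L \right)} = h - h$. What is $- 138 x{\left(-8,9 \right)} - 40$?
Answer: $-40$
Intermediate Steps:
$x{\left(h,L \right)} = 0$
$- 138 x{\left(-8,9 \right)} - 40 = \left(-138\right) 0 - 40 = 0 - 40 = -40$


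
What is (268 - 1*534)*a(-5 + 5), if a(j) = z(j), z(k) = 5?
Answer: -1330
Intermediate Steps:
a(j) = 5
(268 - 1*534)*a(-5 + 5) = (268 - 1*534)*5 = (268 - 534)*5 = -266*5 = -1330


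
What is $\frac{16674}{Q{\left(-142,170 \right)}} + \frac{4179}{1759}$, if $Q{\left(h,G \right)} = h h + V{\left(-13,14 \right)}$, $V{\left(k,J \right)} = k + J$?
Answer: $\frac{113599101}{35470235} \approx 3.2027$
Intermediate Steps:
$V{\left(k,J \right)} = J + k$
$Q{\left(h,G \right)} = 1 + h^{2}$ ($Q{\left(h,G \right)} = h h + \left(14 - 13\right) = h^{2} + 1 = 1 + h^{2}$)
$\frac{16674}{Q{\left(-142,170 \right)}} + \frac{4179}{1759} = \frac{16674}{1 + \left(-142\right)^{2}} + \frac{4179}{1759} = \frac{16674}{1 + 20164} + 4179 \cdot \frac{1}{1759} = \frac{16674}{20165} + \frac{4179}{1759} = \frac{113599101}{35470235}$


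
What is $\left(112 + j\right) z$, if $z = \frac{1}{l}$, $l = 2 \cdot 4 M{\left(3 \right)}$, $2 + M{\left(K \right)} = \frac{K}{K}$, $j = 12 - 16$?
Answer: $- \frac{27}{2} \approx -13.5$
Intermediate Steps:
$j = -4$
$M{\left(K \right)} = -1$ ($M{\left(K \right)} = -2 + \frac{K}{K} = -2 + 1 = -1$)
$l = -8$ ($l = 2 \cdot 4 \left(-1\right) = 8 \left(-1\right) = -8$)
$z = - \frac{1}{8}$ ($z = \frac{1}{-8} = - \frac{1}{8} \approx -0.125$)
$\left(112 + j\right) z = \left(112 - 4\right) \left(- \frac{1}{8}\right) = 108 \left(- \frac{1}{8}\right) = - \frac{27}{2}$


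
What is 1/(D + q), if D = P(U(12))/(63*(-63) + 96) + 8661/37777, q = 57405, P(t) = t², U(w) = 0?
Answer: 37777/2168597346 ≈ 1.7420e-5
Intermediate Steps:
D = 8661/37777 (D = 0²/(63*(-63) + 96) + 8661/37777 = 0/(-3969 + 96) + 8661*(1/37777) = 0/(-3873) + 8661/37777 = 0*(-1/3873) + 8661/37777 = 0 + 8661/37777 = 8661/37777 ≈ 0.22927)
1/(D + q) = 1/(8661/37777 + 57405) = 1/(2168597346/37777) = 37777/2168597346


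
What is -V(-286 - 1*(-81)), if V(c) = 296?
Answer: -296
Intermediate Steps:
-V(-286 - 1*(-81)) = -1*296 = -296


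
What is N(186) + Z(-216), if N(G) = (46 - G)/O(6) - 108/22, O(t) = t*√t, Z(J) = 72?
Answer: 738/11 - 35*√6/9 ≈ 57.565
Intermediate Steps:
O(t) = t^(3/2)
N(G) = -54/11 + √6*(46 - G)/36 (N(G) = (46 - G)/(6^(3/2)) - 108/22 = (46 - G)/((6*√6)) - 108*1/22 = (46 - G)*(√6/36) - 54/11 = √6*(46 - G)/36 - 54/11 = -54/11 + √6*(46 - G)/36)
N(186) + Z(-216) = √6*(506 - 324*√6 - 11*186)/396 + 72 = √6*(506 - 324*√6 - 2046)/396 + 72 = √6*(-1540 - 324*√6)/396 + 72 = 72 + √6*(-1540 - 324*√6)/396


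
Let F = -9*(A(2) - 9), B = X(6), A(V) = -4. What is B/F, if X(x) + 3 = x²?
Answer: 11/39 ≈ 0.28205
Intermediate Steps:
X(x) = -3 + x²
B = 33 (B = -3 + 6² = -3 + 36 = 33)
F = 117 (F = -9*(-4 - 9) = -9*(-13) = 117)
B/F = 33/117 = 33*(1/117) = 11/39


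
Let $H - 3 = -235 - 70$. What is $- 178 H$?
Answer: $53756$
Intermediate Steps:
$H = -302$ ($H = 3 - 305 = -302$)
$- 178 H = \left(-178\right) \left(-302\right) = 53756$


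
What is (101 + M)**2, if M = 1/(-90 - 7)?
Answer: 95961616/9409 ≈ 10199.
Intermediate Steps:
M = -1/97 (M = 1/(-97) = -1/97 ≈ -0.010309)
(101 + M)**2 = (101 - 1/97)**2 = (9796/97)**2 = 95961616/9409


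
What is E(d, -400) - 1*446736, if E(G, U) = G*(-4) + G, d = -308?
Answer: -445812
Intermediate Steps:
E(G, U) = -3*G (E(G, U) = -4*G + G = -3*G)
E(d, -400) - 1*446736 = -3*(-308) - 1*446736 = 924 - 446736 = -445812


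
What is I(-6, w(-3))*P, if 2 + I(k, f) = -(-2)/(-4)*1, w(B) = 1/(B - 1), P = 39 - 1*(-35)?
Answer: -185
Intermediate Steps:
P = 74 (P = 39 + 35 = 74)
w(B) = 1/(-1 + B)
I(k, f) = -5/2 (I(k, f) = -2 - (-2)/(-4)*1 = -2 - (-2)*(-1)/4*1 = -2 - 2*¼*1 = -2 - ½*1 = -2 - ½ = -5/2)
I(-6, w(-3))*P = -5/2*74 = -185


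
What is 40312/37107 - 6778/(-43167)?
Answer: 663886450/533932623 ≈ 1.2434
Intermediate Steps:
40312/37107 - 6778/(-43167) = 40312*(1/37107) - 6778*(-1/43167) = 40312/37107 + 6778/43167 = 663886450/533932623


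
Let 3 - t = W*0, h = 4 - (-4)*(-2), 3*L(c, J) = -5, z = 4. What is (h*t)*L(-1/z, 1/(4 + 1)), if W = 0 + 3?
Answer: 20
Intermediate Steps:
L(c, J) = -5/3 (L(c, J) = (⅓)*(-5) = -5/3)
h = -4 (h = 4 - 1*8 = 4 - 8 = -4)
W = 3
t = 3 (t = 3 - 3*0 = 3 - 1*0 = 3 + 0 = 3)
(h*t)*L(-1/z, 1/(4 + 1)) = -4*3*(-5/3) = -12*(-5/3) = 20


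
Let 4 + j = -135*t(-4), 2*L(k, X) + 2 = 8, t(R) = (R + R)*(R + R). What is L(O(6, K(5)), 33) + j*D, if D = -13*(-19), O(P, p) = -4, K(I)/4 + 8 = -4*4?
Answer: -2135065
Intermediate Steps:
t(R) = 4*R**2 (t(R) = (2*R)*(2*R) = 4*R**2)
K(I) = -96 (K(I) = -32 + 4*(-4*4) = -32 + 4*(-16) = -32 - 64 = -96)
L(k, X) = 3 (L(k, X) = -1 + (1/2)*8 = -1 + 4 = 3)
D = 247
j = -8644 (j = -4 - 540*(-4)**2 = -4 - 540*16 = -4 - 135*64 = -4 - 8640 = -8644)
L(O(6, K(5)), 33) + j*D = 3 - 8644*247 = 3 - 2135068 = -2135065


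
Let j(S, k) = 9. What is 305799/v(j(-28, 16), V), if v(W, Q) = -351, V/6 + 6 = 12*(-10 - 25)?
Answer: -7841/9 ≈ -871.22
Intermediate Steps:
V = -2556 (V = -36 + 6*(12*(-10 - 25)) = -36 + 6*(12*(-35)) = -36 + 6*(-420) = -36 - 2520 = -2556)
305799/v(j(-28, 16), V) = 305799/(-351) = 305799*(-1/351) = -7841/9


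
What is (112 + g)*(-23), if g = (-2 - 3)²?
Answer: -3151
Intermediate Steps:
g = 25 (g = (-5)² = 25)
(112 + g)*(-23) = (112 + 25)*(-23) = 137*(-23) = -3151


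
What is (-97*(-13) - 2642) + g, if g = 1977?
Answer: 596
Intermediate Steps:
(-97*(-13) - 2642) + g = (-97*(-13) - 2642) + 1977 = (1261 - 2642) + 1977 = -1381 + 1977 = 596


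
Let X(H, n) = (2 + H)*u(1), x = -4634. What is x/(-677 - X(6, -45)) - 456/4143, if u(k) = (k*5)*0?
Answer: 6296650/934937 ≈ 6.7348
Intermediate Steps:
u(k) = 0 (u(k) = (5*k)*0 = 0)
X(H, n) = 0 (X(H, n) = (2 + H)*0 = 0)
x/(-677 - X(6, -45)) - 456/4143 = -4634/(-677 - 1*0) - 456/4143 = -4634/(-677 + 0) - 456*1/4143 = -4634/(-677) - 152/1381 = -4634*(-1/677) - 152/1381 = 4634/677 - 152/1381 = 6296650/934937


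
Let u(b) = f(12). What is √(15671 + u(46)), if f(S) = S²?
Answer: √15815 ≈ 125.76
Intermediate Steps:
u(b) = 144 (u(b) = 12² = 144)
√(15671 + u(46)) = √(15671 + 144) = √15815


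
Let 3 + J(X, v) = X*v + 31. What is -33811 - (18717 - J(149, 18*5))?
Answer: -39090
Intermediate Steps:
J(X, v) = 28 + X*v (J(X, v) = -3 + (X*v + 31) = -3 + (31 + X*v) = 28 + X*v)
-33811 - (18717 - J(149, 18*5)) = -33811 - (18717 - (28 + 149*(18*5))) = -33811 - (18717 - (28 + 149*90)) = -33811 - (18717 - (28 + 13410)) = -33811 - (18717 - 1*13438) = -33811 - (18717 - 13438) = -33811 - 1*5279 = -33811 - 5279 = -39090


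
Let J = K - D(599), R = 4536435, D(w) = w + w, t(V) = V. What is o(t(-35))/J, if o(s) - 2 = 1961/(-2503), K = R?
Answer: 435/1621671173 ≈ 2.6824e-7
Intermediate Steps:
D(w) = 2*w
K = 4536435
o(s) = 3045/2503 (o(s) = 2 + 1961/(-2503) = 2 + 1961*(-1/2503) = 2 - 1961/2503 = 3045/2503)
J = 4535237 (J = 4536435 - 2*599 = 4536435 - 1*1198 = 4536435 - 1198 = 4535237)
o(t(-35))/J = (3045/2503)/4535237 = (3045/2503)*(1/4535237) = 435/1621671173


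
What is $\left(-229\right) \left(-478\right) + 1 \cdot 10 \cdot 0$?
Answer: $109462$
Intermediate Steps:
$\left(-229\right) \left(-478\right) + 1 \cdot 10 \cdot 0 = 109462 + 10 \cdot 0 = 109462 + 0 = 109462$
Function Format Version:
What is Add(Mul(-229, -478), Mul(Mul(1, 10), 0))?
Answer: 109462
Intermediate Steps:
Add(Mul(-229, -478), Mul(Mul(1, 10), 0)) = Add(109462, Mul(10, 0)) = Add(109462, 0) = 109462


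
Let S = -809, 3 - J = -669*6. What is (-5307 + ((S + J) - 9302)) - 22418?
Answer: -33819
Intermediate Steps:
J = 4017 (J = 3 - (-669)*6 = 3 - 1*(-4014) = 3 + 4014 = 4017)
(-5307 + ((S + J) - 9302)) - 22418 = (-5307 + ((-809 + 4017) - 9302)) - 22418 = (-5307 + (3208 - 9302)) - 22418 = (-5307 - 6094) - 22418 = -11401 - 22418 = -33819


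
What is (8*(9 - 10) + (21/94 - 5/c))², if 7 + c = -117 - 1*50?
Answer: 1003685761/16719921 ≈ 60.029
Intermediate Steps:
c = -174 (c = -7 + (-117 - 1*50) = -7 + (-117 - 50) = -7 - 167 = -174)
(8*(9 - 10) + (21/94 - 5/c))² = (8*(9 - 10) + (21/94 - 5/(-174)))² = (8*(-1) + (21*(1/94) - 5*(-1/174)))² = (-8 + (21/94 + 5/174))² = (-8 + 1031/4089)² = (-31681/4089)² = 1003685761/16719921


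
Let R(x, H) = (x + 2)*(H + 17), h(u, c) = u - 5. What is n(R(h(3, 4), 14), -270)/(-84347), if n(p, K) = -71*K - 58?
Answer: -19112/84347 ≈ -0.22659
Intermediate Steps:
h(u, c) = -5 + u
R(x, H) = (2 + x)*(17 + H)
n(p, K) = -58 - 71*K
n(R(h(3, 4), 14), -270)/(-84347) = (-58 - 71*(-270))/(-84347) = (-58 + 19170)*(-1/84347) = 19112*(-1/84347) = -19112/84347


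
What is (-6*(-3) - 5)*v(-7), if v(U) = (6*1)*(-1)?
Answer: -78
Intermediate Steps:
v(U) = -6 (v(U) = 6*(-1) = -6)
(-6*(-3) - 5)*v(-7) = (-6*(-3) - 5)*(-6) = (18 - 5)*(-6) = 13*(-6) = -78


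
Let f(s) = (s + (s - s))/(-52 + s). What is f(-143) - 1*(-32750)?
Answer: 491261/15 ≈ 32751.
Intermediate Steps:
f(s) = s/(-52 + s) (f(s) = (s + 0)/(-52 + s) = s/(-52 + s))
f(-143) - 1*(-32750) = -143/(-52 - 143) - 1*(-32750) = -143/(-195) + 32750 = -143*(-1/195) + 32750 = 11/15 + 32750 = 491261/15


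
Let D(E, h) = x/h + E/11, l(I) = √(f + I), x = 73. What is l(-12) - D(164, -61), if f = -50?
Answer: -9201/671 + I*√62 ≈ -13.712 + 7.874*I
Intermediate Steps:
l(I) = √(-50 + I)
D(E, h) = 73/h + E/11
l(-12) - D(164, -61) = √(-50 - 12) - (73/(-61) + (1/11)*164) = √(-62) - (73*(-1/61) + 164/11) = I*√62 - (-73/61 + 164/11) = I*√62 - 1*9201/671 = I*√62 - 9201/671 = -9201/671 + I*√62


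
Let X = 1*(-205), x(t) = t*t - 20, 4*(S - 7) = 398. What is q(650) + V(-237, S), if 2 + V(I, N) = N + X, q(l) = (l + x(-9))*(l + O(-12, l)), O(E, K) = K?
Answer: 1848399/2 ≈ 9.2420e+5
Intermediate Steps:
S = 213/2 (S = 7 + (¼)*398 = 7 + 199/2 = 213/2 ≈ 106.50)
x(t) = -20 + t² (x(t) = t² - 20 = -20 + t²)
q(l) = 2*l*(61 + l) (q(l) = (l + (-20 + (-9)²))*(l + l) = (l + (-20 + 81))*(2*l) = (l + 61)*(2*l) = (61 + l)*(2*l) = 2*l*(61 + l))
X = -205
V(I, N) = -207 + N (V(I, N) = -2 + (N - 205) = -2 + (-205 + N) = -207 + N)
q(650) + V(-237, S) = 2*650*(61 + 650) + (-207 + 213/2) = 2*650*711 - 201/2 = 924300 - 201/2 = 1848399/2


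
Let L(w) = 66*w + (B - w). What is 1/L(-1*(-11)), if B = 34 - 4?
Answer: 1/745 ≈ 0.0013423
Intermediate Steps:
B = 30
L(w) = 30 + 65*w (L(w) = 66*w + (30 - w) = 30 + 65*w)
1/L(-1*(-11)) = 1/(30 + 65*(-1*(-11))) = 1/(30 + 65*11) = 1/(30 + 715) = 1/745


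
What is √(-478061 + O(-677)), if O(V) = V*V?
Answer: 2*I*√4933 ≈ 140.47*I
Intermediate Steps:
O(V) = V²
√(-478061 + O(-677)) = √(-478061 + (-677)²) = √(-478061 + 458329) = √(-19732) = 2*I*√4933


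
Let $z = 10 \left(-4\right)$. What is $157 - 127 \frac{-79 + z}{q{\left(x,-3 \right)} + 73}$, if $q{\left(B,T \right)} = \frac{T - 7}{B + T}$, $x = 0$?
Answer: $\frac{81292}{229} \approx 354.99$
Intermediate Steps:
$q{\left(B,T \right)} = \frac{-7 + T}{B + T}$
$z = -40$
$157 - 127 \frac{-79 + z}{q{\left(x,-3 \right)} + 73} = 157 - 127 \frac{-79 - 40}{\frac{-7 - 3}{0 - 3} + 73} = 157 - 127 \left(- \frac{119}{\frac{1}{-3} \left(-10\right) + 73}\right) = 157 - 127 \left(- \frac{119}{\left(- \frac{1}{3}\right) \left(-10\right) + 73}\right) = 157 - 127 \left(- \frac{119}{\frac{10}{3} + 73}\right) = 157 - 127 \left(- \frac{119}{\frac{229}{3}}\right) = 157 - 127 \left(\left(-119\right) \frac{3}{229}\right) = 157 - - \frac{45339}{229} = 157 + \frac{45339}{229} = \frac{81292}{229}$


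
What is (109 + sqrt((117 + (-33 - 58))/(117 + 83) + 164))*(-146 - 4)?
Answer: -16350 - 15*sqrt(16413) ≈ -18272.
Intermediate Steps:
(109 + sqrt((117 + (-33 - 58))/(117 + 83) + 164))*(-146 - 4) = (109 + sqrt((117 - 91)/200 + 164))*(-150) = (109 + sqrt(26*(1/200) + 164))*(-150) = (109 + sqrt(13/100 + 164))*(-150) = (109 + sqrt(16413/100))*(-150) = (109 + sqrt(16413)/10)*(-150) = -16350 - 15*sqrt(16413)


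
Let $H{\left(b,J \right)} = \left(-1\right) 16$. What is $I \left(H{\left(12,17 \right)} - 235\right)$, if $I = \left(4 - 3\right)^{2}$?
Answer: $-251$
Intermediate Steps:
$I = 1$ ($I = 1^{2} = 1$)
$H{\left(b,J \right)} = -16$
$I \left(H{\left(12,17 \right)} - 235\right) = 1 \left(-16 - 235\right) = 1 \left(-251\right) = -251$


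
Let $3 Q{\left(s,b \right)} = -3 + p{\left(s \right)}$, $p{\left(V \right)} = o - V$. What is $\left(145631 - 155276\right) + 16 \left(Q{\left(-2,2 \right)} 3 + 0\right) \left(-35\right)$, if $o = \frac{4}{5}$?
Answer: $-9533$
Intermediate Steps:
$o = \frac{4}{5}$ ($o = 4 \cdot \frac{1}{5} = \frac{4}{5} \approx 0.8$)
$p{\left(V \right)} = \frac{4}{5} - V$
$Q{\left(s,b \right)} = - \frac{11}{15} - \frac{s}{3}$ ($Q{\left(s,b \right)} = \frac{-3 - \left(- \frac{4}{5} + s\right)}{3} = \frac{- \frac{11}{5} - s}{3} = - \frac{11}{15} - \frac{s}{3}$)
$\left(145631 - 155276\right) + 16 \left(Q{\left(-2,2 \right)} 3 + 0\right) \left(-35\right) = \left(145631 - 155276\right) + 16 \left(\left(- \frac{11}{15} - - \frac{2}{3}\right) 3 + 0\right) \left(-35\right) = \left(145631 - 155276\right) + 16 \left(\left(- \frac{11}{15} + \frac{2}{3}\right) 3 + 0\right) \left(-35\right) = -9645 + 16 \left(\left(- \frac{1}{15}\right) 3 + 0\right) \left(-35\right) = -9645 + 16 \left(- \frac{1}{5} + 0\right) \left(-35\right) = -9645 + 16 \left(- \frac{1}{5}\right) \left(-35\right) = -9645 - -112 = -9645 + 112 = -9533$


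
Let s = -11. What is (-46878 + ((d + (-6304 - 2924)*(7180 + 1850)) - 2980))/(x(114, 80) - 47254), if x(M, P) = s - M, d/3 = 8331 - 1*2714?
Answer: 83361847/47379 ≈ 1759.5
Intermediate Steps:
d = 16851 (d = 3*(8331 - 1*2714) = 3*(8331 - 2714) = 3*5617 = 16851)
x(M, P) = -11 - M
(-46878 + ((d + (-6304 - 2924)*(7180 + 1850)) - 2980))/(x(114, 80) - 47254) = (-46878 + ((16851 + (-6304 - 2924)*(7180 + 1850)) - 2980))/((-11 - 1*114) - 47254) = (-46878 + ((16851 - 9228*9030) - 2980))/((-11 - 114) - 47254) = (-46878 + ((16851 - 83328840) - 2980))/(-125 - 47254) = (-46878 + (-83311989 - 2980))/(-47379) = (-46878 - 83314969)*(-1/47379) = -83361847*(-1/47379) = 83361847/47379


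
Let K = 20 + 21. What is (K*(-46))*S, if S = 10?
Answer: -18860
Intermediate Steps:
K = 41
(K*(-46))*S = (41*(-46))*10 = -1886*10 = -18860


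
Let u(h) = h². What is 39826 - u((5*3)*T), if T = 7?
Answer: 28801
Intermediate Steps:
39826 - u((5*3)*T) = 39826 - ((5*3)*7)² = 39826 - (15*7)² = 39826 - 1*105² = 39826 - 1*11025 = 39826 - 11025 = 28801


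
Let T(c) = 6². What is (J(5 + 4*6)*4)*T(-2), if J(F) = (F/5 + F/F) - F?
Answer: -15984/5 ≈ -3196.8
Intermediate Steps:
T(c) = 36
J(F) = 1 - 4*F/5 (J(F) = (F*(⅕) + 1) - F = (F/5 + 1) - F = (1 + F/5) - F = 1 - 4*F/5)
(J(5 + 4*6)*4)*T(-2) = ((1 - 4*(5 + 4*6)/5)*4)*36 = ((1 - 4*(5 + 24)/5)*4)*36 = ((1 - ⅘*29)*4)*36 = ((1 - 116/5)*4)*36 = -111/5*4*36 = -444/5*36 = -15984/5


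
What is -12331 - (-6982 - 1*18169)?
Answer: 12820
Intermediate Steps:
-12331 - (-6982 - 1*18169) = -12331 - (-6982 - 18169) = -12331 - 1*(-25151) = -12331 + 25151 = 12820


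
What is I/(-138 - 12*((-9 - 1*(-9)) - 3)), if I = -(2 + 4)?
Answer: 1/17 ≈ 0.058824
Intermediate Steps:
I = -6 (I = -1*6 = -6)
I/(-138 - 12*((-9 - 1*(-9)) - 3)) = -6/(-138 - 12*((-9 - 1*(-9)) - 3)) = -6/(-138 - 12*((-9 + 9) - 3)) = -6/(-138 - 12*(0 - 3)) = -6/(-138 - 12*(-3)) = -6/(-138 + 36) = -6/(-102) = -6*(-1/102) = 1/17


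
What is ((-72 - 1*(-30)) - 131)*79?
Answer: -13667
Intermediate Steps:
((-72 - 1*(-30)) - 131)*79 = ((-72 + 30) - 131)*79 = (-42 - 131)*79 = -173*79 = -13667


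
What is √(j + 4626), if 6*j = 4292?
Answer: 2*√12018/3 ≈ 73.084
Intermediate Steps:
j = 2146/3 (j = (⅙)*4292 = 2146/3 ≈ 715.33)
√(j + 4626) = √(2146/3 + 4626) = √(16024/3) = 2*√12018/3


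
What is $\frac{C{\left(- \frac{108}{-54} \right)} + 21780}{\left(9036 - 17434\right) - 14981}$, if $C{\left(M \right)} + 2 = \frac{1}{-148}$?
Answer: $- \frac{1074381}{1153364} \approx -0.93152$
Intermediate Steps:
$C{\left(M \right)} = - \frac{297}{148}$ ($C{\left(M \right)} = -2 + \frac{1}{-148} = -2 - \frac{1}{148} = - \frac{297}{148}$)
$\frac{C{\left(- \frac{108}{-54} \right)} + 21780}{\left(9036 - 17434\right) - 14981} = \frac{- \frac{297}{148} + 21780}{\left(9036 - 17434\right) - 14981} = \frac{3223143}{148 \left(-8398 - 14981\right)} = \frac{3223143}{148 \left(-23379\right)} = \frac{3223143}{148} \left(- \frac{1}{23379}\right) = - \frac{1074381}{1153364}$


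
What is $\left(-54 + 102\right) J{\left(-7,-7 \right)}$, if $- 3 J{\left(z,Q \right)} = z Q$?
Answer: $-784$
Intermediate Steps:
$J{\left(z,Q \right)} = - \frac{Q z}{3}$ ($J{\left(z,Q \right)} = - \frac{z Q}{3} = - \frac{Q z}{3}$)
$\left(-54 + 102\right) J{\left(-7,-7 \right)} = \left(-54 + 102\right) \left(\left(- \frac{1}{3}\right) \left(-7\right) \left(-7\right)\right) = 48 \left(- \frac{49}{3}\right) = -784$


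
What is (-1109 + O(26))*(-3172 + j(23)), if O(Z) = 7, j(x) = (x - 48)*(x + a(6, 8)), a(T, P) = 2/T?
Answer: 12415132/3 ≈ 4.1384e+6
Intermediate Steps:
j(x) = (-48 + x)*(⅓ + x) (j(x) = (x - 48)*(x + 2/6) = (-48 + x)*(x + 2*(⅙)) = (-48 + x)*(x + ⅓) = (-48 + x)*(⅓ + x))
(-1109 + O(26))*(-3172 + j(23)) = (-1109 + 7)*(-3172 + (-16 + 23² - 143/3*23)) = -1102*(-3172 + (-16 + 529 - 3289/3)) = -1102*(-3172 - 1750/3) = -1102*(-11266/3) = 12415132/3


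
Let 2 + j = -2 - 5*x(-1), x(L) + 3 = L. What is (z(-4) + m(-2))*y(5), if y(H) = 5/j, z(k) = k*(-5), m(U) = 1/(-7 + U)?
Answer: 895/144 ≈ 6.2153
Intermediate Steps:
x(L) = -3 + L
j = 16 (j = -2 + (-2 - 5*(-3 - 1)) = -2 + (-2 - 5*(-4)) = -2 + (-2 + 20) = -2 + 18 = 16)
z(k) = -5*k
y(H) = 5/16
(z(-4) + m(-2))*y(5) = (-5*(-4) + 1/(-7 - 2))*(5/16) = (20 + 1/(-9))*(5/16) = (20 - ⅑)*(5/16) = (179/9)*(5/16) = 895/144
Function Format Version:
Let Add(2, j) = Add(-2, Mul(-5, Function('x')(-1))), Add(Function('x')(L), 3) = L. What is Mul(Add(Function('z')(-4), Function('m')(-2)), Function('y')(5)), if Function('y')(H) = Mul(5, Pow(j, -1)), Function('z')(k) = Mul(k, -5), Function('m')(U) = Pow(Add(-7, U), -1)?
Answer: Rational(895, 144) ≈ 6.2153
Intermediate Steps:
Function('x')(L) = Add(-3, L)
j = 16 (j = Add(-2, Add(-2, Mul(-5, Add(-3, -1)))) = Add(-2, Add(-2, Mul(-5, -4))) = Add(-2, Add(-2, 20)) = Add(-2, 18) = 16)
Function('z')(k) = Mul(-5, k)
Function('y')(H) = Rational(5, 16) (Function('y')(H) = Mul(5, Pow(16, -1)) = Mul(5, Rational(1, 16)) = Rational(5, 16))
Mul(Add(Function('z')(-4), Function('m')(-2)), Function('y')(5)) = Mul(Add(Mul(-5, -4), Pow(Add(-7, -2), -1)), Rational(5, 16)) = Mul(Add(20, Pow(-9, -1)), Rational(5, 16)) = Mul(Add(20, Rational(-1, 9)), Rational(5, 16)) = Mul(Rational(179, 9), Rational(5, 16)) = Rational(895, 144)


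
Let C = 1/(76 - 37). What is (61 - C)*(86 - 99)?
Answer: -2378/3 ≈ -792.67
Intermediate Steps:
C = 1/39 ≈ 0.025641
(61 - C)*(86 - 99) = (61 - 1*1/39)*(86 - 99) = (61 - 1/39)*(-13) = (2378/39)*(-13) = -2378/3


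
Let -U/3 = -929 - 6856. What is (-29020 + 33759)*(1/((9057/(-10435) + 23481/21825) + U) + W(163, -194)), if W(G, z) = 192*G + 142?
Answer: 17610007830479754291/118200123463 ≈ 1.4898e+8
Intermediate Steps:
U = 23355 (U = -3*(-929 - 6856) = -3*(-7785) = 23355)
W(G, z) = 142 + 192*G
(-29020 + 33759)*(1/((9057/(-10435) + 23481/21825) + U) + W(163, -194)) = (-29020 + 33759)*(1/((9057/(-10435) + 23481/21825) + 23355) + (142 + 192*163)) = 4739*(1/((9057*(-1/10435) + 23481*(1/21825)) + 23355) + (142 + 31296)) = 4739*(1/((-9057/10435 + 2609/2425) + 23355) + 31438) = 4739*(1/(1052338/5060975 + 23355) + 31438) = 4739*(1/(118200123463/5060975) + 31438) = 4739*(5060975/118200123463 + 31438) = 4739*(3715975486490769/118200123463) = 17610007830479754291/118200123463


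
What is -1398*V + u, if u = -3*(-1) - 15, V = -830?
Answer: 1160328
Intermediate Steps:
u = -12 (u = 3 - 15 = -12)
-1398*V + u = -1398*(-830) - 12 = 1160340 - 12 = 1160328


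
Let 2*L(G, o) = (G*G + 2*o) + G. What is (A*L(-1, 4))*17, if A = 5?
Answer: 340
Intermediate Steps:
L(G, o) = o + G/2 + G²/2 (L(G, o) = ((G*G + 2*o) + G)/2 = ((G² + 2*o) + G)/2 = (G + G² + 2*o)/2 = o + G/2 + G²/2)
(A*L(-1, 4))*17 = (5*(4 + (½)*(-1) + (½)*(-1)²))*17 = (5*(4 - ½ + (½)*1))*17 = (5*(4 - ½ + ½))*17 = (5*4)*17 = 20*17 = 340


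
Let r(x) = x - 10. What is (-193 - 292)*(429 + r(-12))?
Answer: -197395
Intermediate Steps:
r(x) = -10 + x
(-193 - 292)*(429 + r(-12)) = (-193 - 292)*(429 + (-10 - 12)) = -485*(429 - 22) = -485*407 = -197395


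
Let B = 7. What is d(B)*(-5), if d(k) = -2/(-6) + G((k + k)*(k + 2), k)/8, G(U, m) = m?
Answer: -145/24 ≈ -6.0417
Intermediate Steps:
d(k) = ⅓ + k/8 (d(k) = -2/(-6) + k/8 = -2*(-⅙) + k*(⅛) = ⅓ + k/8)
d(B)*(-5) = (⅓ + (⅛)*7)*(-5) = (⅓ + 7/8)*(-5) = (29/24)*(-5) = -145/24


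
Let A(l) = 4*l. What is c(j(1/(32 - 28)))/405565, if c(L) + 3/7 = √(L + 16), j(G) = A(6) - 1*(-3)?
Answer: -3/2838955 + √43/405565 ≈ 1.5112e-5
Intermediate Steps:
j(G) = 27 (j(G) = 4*6 - 1*(-3) = 24 + 3 = 27)
c(L) = -3/7 + √(16 + L) (c(L) = -3/7 + √(L + 16) = -3/7 + √(16 + L))
c(j(1/(32 - 28)))/405565 = (-3/7 + √(16 + 27))/405565 = (-3/7 + √43)*(1/405565) = -3/2838955 + √43/405565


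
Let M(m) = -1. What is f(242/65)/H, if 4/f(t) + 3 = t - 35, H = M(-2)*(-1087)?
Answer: -65/605459 ≈ -0.00010736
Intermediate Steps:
H = 1087 (H = -1*(-1087) = 1087)
f(t) = 4/(-38 + t) (f(t) = 4/(-3 + (t - 35)) = 4/(-3 + (-35 + t)) = 4/(-38 + t))
f(242/65)/H = (4/(-38 + 242/65))/1087 = (4/(-38 + 242*(1/65)))*(1/1087) = (4/(-38 + 242/65))*(1/1087) = (4/(-2228/65))*(1/1087) = (4*(-65/2228))*(1/1087) = -65/557*1/1087 = -65/605459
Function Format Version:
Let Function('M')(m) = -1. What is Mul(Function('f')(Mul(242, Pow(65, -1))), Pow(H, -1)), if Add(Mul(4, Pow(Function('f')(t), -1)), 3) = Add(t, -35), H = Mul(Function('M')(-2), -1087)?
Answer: Rational(-65, 605459) ≈ -0.00010736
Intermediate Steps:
H = 1087 (H = Mul(-1, -1087) = 1087)
Function('f')(t) = Mul(4, Pow(Add(-38, t), -1)) (Function('f')(t) = Mul(4, Pow(Add(-3, Add(t, -35)), -1)) = Mul(4, Pow(Add(-3, Add(-35, t)), -1)) = Mul(4, Pow(Add(-38, t), -1)))
Mul(Function('f')(Mul(242, Pow(65, -1))), Pow(H, -1)) = Mul(Mul(4, Pow(Add(-38, Mul(242, Pow(65, -1))), -1)), Pow(1087, -1)) = Mul(Mul(4, Pow(Add(-38, Mul(242, Rational(1, 65))), -1)), Rational(1, 1087)) = Mul(Mul(4, Pow(Add(-38, Rational(242, 65)), -1)), Rational(1, 1087)) = Mul(Mul(4, Pow(Rational(-2228, 65), -1)), Rational(1, 1087)) = Mul(Mul(4, Rational(-65, 2228)), Rational(1, 1087)) = Mul(Rational(-65, 557), Rational(1, 1087)) = Rational(-65, 605459)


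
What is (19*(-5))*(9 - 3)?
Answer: -570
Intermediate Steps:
(19*(-5))*(9 - 3) = -95*6 = -570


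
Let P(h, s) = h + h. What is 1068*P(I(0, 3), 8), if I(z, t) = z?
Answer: 0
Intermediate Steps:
P(h, s) = 2*h
1068*P(I(0, 3), 8) = 1068*(2*0) = 1068*0 = 0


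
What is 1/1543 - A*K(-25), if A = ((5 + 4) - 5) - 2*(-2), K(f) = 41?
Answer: -506103/1543 ≈ -328.00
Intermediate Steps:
A = 8 (A = (9 - 5) + 4 = 4 + 4 = 8)
1/1543 - A*K(-25) = 1/1543 - 8*41 = 1/1543 - 1*328 = 1/1543 - 328 = -506103/1543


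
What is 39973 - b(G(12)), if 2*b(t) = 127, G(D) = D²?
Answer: 79819/2 ≈ 39910.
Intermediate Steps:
b(t) = 127/2 (b(t) = (½)*127 = 127/2)
39973 - b(G(12)) = 39973 - 1*127/2 = 39973 - 127/2 = 79819/2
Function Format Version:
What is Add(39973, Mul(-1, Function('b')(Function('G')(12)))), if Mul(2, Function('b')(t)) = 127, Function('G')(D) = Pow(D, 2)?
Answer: Rational(79819, 2) ≈ 39910.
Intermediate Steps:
Function('b')(t) = Rational(127, 2) (Function('b')(t) = Mul(Rational(1, 2), 127) = Rational(127, 2))
Add(39973, Mul(-1, Function('b')(Function('G')(12)))) = Add(39973, Mul(-1, Rational(127, 2))) = Add(39973, Rational(-127, 2)) = Rational(79819, 2)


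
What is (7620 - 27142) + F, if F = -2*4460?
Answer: -28442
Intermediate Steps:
F = -8920
(7620 - 27142) + F = (7620 - 27142) - 8920 = -19522 - 8920 = -28442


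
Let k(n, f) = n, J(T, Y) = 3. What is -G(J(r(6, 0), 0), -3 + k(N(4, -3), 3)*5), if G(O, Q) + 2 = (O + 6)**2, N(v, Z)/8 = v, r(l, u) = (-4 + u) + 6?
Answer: -79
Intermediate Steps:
r(l, u) = 2 + u
N(v, Z) = 8*v
G(O, Q) = -2 + (6 + O)**2 (G(O, Q) = -2 + (O + 6)**2 = -2 + (6 + O)**2)
-G(J(r(6, 0), 0), -3 + k(N(4, -3), 3)*5) = -(-2 + (6 + 3)**2) = -(-2 + 9**2) = -(-2 + 81) = -1*79 = -79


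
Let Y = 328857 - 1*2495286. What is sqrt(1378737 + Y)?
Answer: 2*I*sqrt(196923) ≈ 887.52*I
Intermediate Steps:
Y = -2166429 (Y = 328857 - 2495286 = -2166429)
sqrt(1378737 + Y) = sqrt(1378737 - 2166429) = sqrt(-787692) = 2*I*sqrt(196923)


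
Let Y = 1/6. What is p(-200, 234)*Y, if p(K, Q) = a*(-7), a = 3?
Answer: -7/2 ≈ -3.5000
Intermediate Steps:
Y = ⅙ ≈ 0.16667
p(K, Q) = -21 (p(K, Q) = 3*(-7) = -21)
p(-200, 234)*Y = -21*⅙ = -7/2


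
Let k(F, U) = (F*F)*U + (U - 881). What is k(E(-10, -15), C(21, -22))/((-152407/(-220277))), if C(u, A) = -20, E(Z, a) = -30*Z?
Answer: -396697069577/152407 ≈ -2.6029e+6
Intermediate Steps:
k(F, U) = -881 + U + U*F² (k(F, U) = F²*U + (-881 + U) = U*F² + (-881 + U) = -881 + U + U*F²)
k(E(-10, -15), C(21, -22))/((-152407/(-220277))) = (-881 - 20 - 20*(-30*(-10))²)/((-152407/(-220277))) = (-881 - 20 - 20*300²)/((-152407*(-1/220277))) = (-881 - 20 - 20*90000)/(152407/220277) = (-881 - 20 - 1800000)*(220277/152407) = -1800901*220277/152407 = -396697069577/152407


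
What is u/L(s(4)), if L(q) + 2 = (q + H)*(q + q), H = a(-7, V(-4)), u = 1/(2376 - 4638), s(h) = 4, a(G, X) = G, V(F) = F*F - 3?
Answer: 1/58812 ≈ 1.7003e-5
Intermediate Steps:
V(F) = -3 + F² (V(F) = F² - 3 = -3 + F²)
u = -1/2262 (u = 1/(-2262) = -1/2262 ≈ -0.00044209)
H = -7
L(q) = -2 + 2*q*(-7 + q) (L(q) = -2 + (q - 7)*(q + q) = -2 + (-7 + q)*(2*q) = -2 + 2*q*(-7 + q))
u/L(s(4)) = -1/(2262*(-2 - 14*4 + 2*4²)) = -1/(2262*(-2 - 56 + 2*16)) = -1/(2262*(-2 - 56 + 32)) = -1/2262/(-26) = -1/2262*(-1/26) = 1/58812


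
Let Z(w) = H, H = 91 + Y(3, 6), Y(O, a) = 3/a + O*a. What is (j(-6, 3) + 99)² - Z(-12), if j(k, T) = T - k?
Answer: 23109/2 ≈ 11555.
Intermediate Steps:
H = 219/2 (H = 91 + (3/6 + 3*6) = 91 + (3*(⅙) + 18) = 91 + (½ + 18) = 91 + 37/2 = 219/2 ≈ 109.50)
Z(w) = 219/2
(j(-6, 3) + 99)² - Z(-12) = ((3 - 1*(-6)) + 99)² - 1*219/2 = ((3 + 6) + 99)² - 219/2 = (9 + 99)² - 219/2 = 108² - 219/2 = 11664 - 219/2 = 23109/2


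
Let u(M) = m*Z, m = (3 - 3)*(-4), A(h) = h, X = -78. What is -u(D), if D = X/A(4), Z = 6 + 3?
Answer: 0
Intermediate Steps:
Z = 9
m = 0 (m = 0*(-4) = 0)
D = -39/2 (D = -78/4 = -78*¼ = -39/2 ≈ -19.500)
u(M) = 0 (u(M) = 0*9 = 0)
-u(D) = -1*0 = 0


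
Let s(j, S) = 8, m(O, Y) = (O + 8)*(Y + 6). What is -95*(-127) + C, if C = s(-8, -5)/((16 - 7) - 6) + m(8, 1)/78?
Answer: 470695/39 ≈ 12069.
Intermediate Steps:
m(O, Y) = (6 + Y)*(8 + O) (m(O, Y) = (8 + O)*(6 + Y) = (6 + Y)*(8 + O))
C = 160/39 (C = 8/((16 - 7) - 6) + (48 + 6*8 + 8*1 + 8*1)/78 = 8/(9 - 6) + (48 + 48 + 8 + 8)*(1/78) = 8/3 + 112*(1/78) = 8*(1/3) + 56/39 = 8/3 + 56/39 = 160/39 ≈ 4.1026)
-95*(-127) + C = -95*(-127) + 160/39 = 12065 + 160/39 = 470695/39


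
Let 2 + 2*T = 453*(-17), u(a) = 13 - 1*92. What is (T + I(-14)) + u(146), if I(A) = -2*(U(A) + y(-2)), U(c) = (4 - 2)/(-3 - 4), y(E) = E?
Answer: -54963/14 ≈ -3925.9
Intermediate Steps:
u(a) = -79 (u(a) = 13 - 92 = -79)
T = -7703/2 (T = -1 + (453*(-17))/2 = -1 + (1/2)*(-7701) = -1 - 7701/2 = -7703/2 ≈ -3851.5)
U(c) = -2/7 (U(c) = 2/(-7) = 2*(-1/7) = -2/7)
I(A) = 32/7 (I(A) = -2*(-2/7 - 2) = -2*(-16/7) = 32/7)
(T + I(-14)) + u(146) = (-7703/2 + 32/7) - 79 = -53857/14 - 79 = -54963/14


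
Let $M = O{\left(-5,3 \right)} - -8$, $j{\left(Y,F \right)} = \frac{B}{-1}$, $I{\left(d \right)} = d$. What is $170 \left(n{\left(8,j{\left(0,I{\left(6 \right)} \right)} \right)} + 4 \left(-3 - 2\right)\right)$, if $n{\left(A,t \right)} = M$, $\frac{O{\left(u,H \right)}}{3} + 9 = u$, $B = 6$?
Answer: $-9180$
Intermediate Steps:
$O{\left(u,H \right)} = -27 + 3 u$
$j{\left(Y,F \right)} = -6$ ($j{\left(Y,F \right)} = \frac{6}{-1} = 6 \left(-1\right) = -6$)
$M = -34$ ($M = \left(-27 + 3 \left(-5\right)\right) - -8 = \left(-27 - 15\right) + 8 = -42 + 8 = -34$)
$n{\left(A,t \right)} = -34$
$170 \left(n{\left(8,j{\left(0,I{\left(6 \right)} \right)} \right)} + 4 \left(-3 - 2\right)\right) = 170 \left(-34 + 4 \left(-3 - 2\right)\right) = 170 \left(-34 + 4 \left(-5\right)\right) = 170 \left(-34 - 20\right) = 170 \left(-54\right) = -9180$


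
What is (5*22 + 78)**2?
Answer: 35344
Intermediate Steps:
(5*22 + 78)**2 = (110 + 78)**2 = 188**2 = 35344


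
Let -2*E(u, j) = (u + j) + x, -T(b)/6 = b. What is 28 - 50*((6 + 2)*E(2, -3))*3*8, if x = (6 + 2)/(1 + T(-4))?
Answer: -3236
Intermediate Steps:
T(b) = -6*b
x = 8/25 (x = (6 + 2)/(1 - 6*(-4)) = 8/(1 + 24) = 8/25 ≈ 0.32000)
E(u, j) = -4/25 - j/2 - u/2 (E(u, j) = -((u + j) + 8/25)/2 = -((j + u) + 8/25)/2 = -(8/25 + j + u)/2 = -4/25 - j/2 - u/2)
28 - 50*((6 + 2)*E(2, -3))*3*8 = 28 - 50*((6 + 2)*(-4/25 - ½*(-3) - ½*2))*3*8 = 28 - 50*(8*(-4/25 + 3/2 - 1))*3*8 = 28 - 50*(8*(17/50))*3*8 = 28 - 50*(68/25)*3*8 = 28 - 408*8 = 28 - 50*1632/25 = 28 - 3264 = -3236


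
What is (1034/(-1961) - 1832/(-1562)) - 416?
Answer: -636132334/1531541 ≈ -415.35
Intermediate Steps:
(1034/(-1961) - 1832/(-1562)) - 416 = (1034*(-1/1961) - 1832*(-1/1562)) - 416 = (-1034/1961 + 916/781) - 416 = 988722/1531541 - 416 = -636132334/1531541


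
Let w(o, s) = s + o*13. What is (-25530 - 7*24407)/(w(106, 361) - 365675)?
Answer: 196379/363936 ≈ 0.53960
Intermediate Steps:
w(o, s) = s + 13*o
(-25530 - 7*24407)/(w(106, 361) - 365675) = (-25530 - 7*24407)/((361 + 13*106) - 365675) = (-25530 - 170849)/((361 + 1378) - 365675) = -196379/(1739 - 365675) = -196379/(-363936) = -196379*(-1/363936) = 196379/363936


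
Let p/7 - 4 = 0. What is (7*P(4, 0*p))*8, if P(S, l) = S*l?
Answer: 0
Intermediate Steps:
p = 28 (p = 28 + 7*0 = 28 + 0 = 28)
(7*P(4, 0*p))*8 = (7*(4*(0*28)))*8 = (7*(4*0))*8 = (7*0)*8 = 0*8 = 0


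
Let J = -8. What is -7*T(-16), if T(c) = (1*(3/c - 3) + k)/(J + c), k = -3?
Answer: -231/128 ≈ -1.8047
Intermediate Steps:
T(c) = (-6 + 3/c)/(-8 + c) (T(c) = (1*(3/c - 3) - 3)/(-8 + c) = (1*(-3 + 3/c) - 3)/(-8 + c) = ((-3 + 3/c) - 3)/(-8 + c) = (-6 + 3/c)/(-8 + c))
-7*T(-16) = -21*(1 - 2*(-16))/((-16)*(-8 - 16)) = -21*(-1)*(1 + 32)/(16*(-24)) = -21*(-1)*(-1)*33/(16*24) = -7*33/128 = -231/128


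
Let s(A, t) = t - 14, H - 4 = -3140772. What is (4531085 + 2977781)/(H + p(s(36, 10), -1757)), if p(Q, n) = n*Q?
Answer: -3754433/1566870 ≈ -2.3961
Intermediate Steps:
H = -3140768 (H = 4 - 3140772 = -3140768)
s(A, t) = -14 + t
p(Q, n) = Q*n
(4531085 + 2977781)/(H + p(s(36, 10), -1757)) = (4531085 + 2977781)/(-3140768 + (-14 + 10)*(-1757)) = 7508866/(-3140768 - 4*(-1757)) = 7508866/(-3140768 + 7028) = 7508866/(-3133740) = 7508866*(-1/3133740) = -3754433/1566870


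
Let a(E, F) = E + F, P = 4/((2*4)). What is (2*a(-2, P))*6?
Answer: -18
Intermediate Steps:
P = ½ (P = 4/8 = 4*(⅛) = ½ ≈ 0.50000)
(2*a(-2, P))*6 = (2*(-2 + ½))*6 = (2*(-3/2))*6 = -3*6 = -18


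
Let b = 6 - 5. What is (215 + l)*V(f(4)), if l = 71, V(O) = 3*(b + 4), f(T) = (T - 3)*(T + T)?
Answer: 4290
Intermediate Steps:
b = 1
f(T) = 2*T*(-3 + T) (f(T) = (-3 + T)*(2*T) = 2*T*(-3 + T))
V(O) = 15 (V(O) = 3*(1 + 4) = 3*5 = 15)
(215 + l)*V(f(4)) = (215 + 71)*15 = 286*15 = 4290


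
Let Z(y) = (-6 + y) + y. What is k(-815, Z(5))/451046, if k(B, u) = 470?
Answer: 235/225523 ≈ 0.0010420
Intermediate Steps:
Z(y) = -6 + 2*y
k(-815, Z(5))/451046 = 470/451046 = 470*(1/451046) = 235/225523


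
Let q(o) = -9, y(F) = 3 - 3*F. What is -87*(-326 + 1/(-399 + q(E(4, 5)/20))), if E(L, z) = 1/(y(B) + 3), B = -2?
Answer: 3857261/136 ≈ 28362.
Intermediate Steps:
E(L, z) = 1/12 (E(L, z) = 1/((3 - 3*(-2)) + 3) = 1/((3 + 6) + 3) = 1/(9 + 3) = 1/12)
-87*(-326 + 1/(-399 + q(E(4, 5)/20))) = -87*(-326 + 1/(-399 - 9)) = -87*(-326 + 1/(-408)) = -87*(-326 - 1/408) = -87*(-133009/408) = 3857261/136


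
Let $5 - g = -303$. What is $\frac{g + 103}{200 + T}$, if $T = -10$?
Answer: $\frac{411}{190} \approx 2.1632$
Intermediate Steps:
$g = 308$ ($g = 5 - -303 = 5 + 303 = 308$)
$\frac{g + 103}{200 + T} = \frac{308 + 103}{200 - 10} = \frac{411}{190}$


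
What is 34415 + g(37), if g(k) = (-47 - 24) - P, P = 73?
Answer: 34271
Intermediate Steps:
g(k) = -144 (g(k) = (-47 - 24) - 1*73 = -71 - 73 = -144)
34415 + g(37) = 34415 - 144 = 34271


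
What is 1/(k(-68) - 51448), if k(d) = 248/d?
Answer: -17/874678 ≈ -1.9436e-5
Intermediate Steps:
1/(k(-68) - 51448) = 1/(248/(-68) - 51448) = 1/(248*(-1/68) - 51448) = 1/(-62/17 - 51448) = 1/(-874678/17) = -17/874678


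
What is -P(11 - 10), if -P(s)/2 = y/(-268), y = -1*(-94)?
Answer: -47/67 ≈ -0.70149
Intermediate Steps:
y = 94
P(s) = 47/67 (P(s) = -188/(-268) = -188*(-1)/268 = -2*(-47/134) = 47/67)
-P(11 - 10) = -1*47/67 = -47/67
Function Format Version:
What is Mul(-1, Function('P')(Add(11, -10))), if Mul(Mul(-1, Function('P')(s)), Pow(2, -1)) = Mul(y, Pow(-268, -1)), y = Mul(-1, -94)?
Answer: Rational(-47, 67) ≈ -0.70149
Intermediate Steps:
y = 94
Function('P')(s) = Rational(47, 67) (Function('P')(s) = Mul(-2, Mul(94, Pow(-268, -1))) = Mul(-2, Mul(94, Rational(-1, 268))) = Mul(-2, Rational(-47, 134)) = Rational(47, 67))
Mul(-1, Function('P')(Add(11, -10))) = Mul(-1, Rational(47, 67)) = Rational(-47, 67)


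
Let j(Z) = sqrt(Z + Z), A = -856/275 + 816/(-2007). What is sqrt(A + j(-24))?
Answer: 2*sqrt(-1191171894 + 1353872025*I*sqrt(3))/36795 ≈ 1.458 + 2.3759*I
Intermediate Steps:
A = -647464/183975 (A = -856*1/275 + 816*(-1/2007) = -856/275 - 272/669 = -647464/183975 ≈ -3.5193)
j(Z) = sqrt(2)*sqrt(Z) (j(Z) = sqrt(2*Z) = sqrt(2)*sqrt(Z))
sqrt(A + j(-24)) = sqrt(-647464/183975 + sqrt(2)*sqrt(-24)) = sqrt(-647464/183975 + sqrt(2)*(2*I*sqrt(6))) = sqrt(-647464/183975 + 4*I*sqrt(3))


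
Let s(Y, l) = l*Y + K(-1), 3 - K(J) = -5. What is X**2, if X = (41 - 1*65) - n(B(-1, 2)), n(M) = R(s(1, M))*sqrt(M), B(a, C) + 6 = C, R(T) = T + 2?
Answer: 432 + 576*I ≈ 432.0 + 576.0*I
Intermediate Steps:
K(J) = 8 (K(J) = 3 - 1*(-5) = 3 + 5 = 8)
s(Y, l) = 8 + Y*l (s(Y, l) = l*Y + 8 = Y*l + 8 = 8 + Y*l)
R(T) = 2 + T
B(a, C) = -6 + C
n(M) = sqrt(M)*(10 + M) (n(M) = (2 + (8 + 1*M))*sqrt(M) = (2 + (8 + M))*sqrt(M) = (10 + M)*sqrt(M) = sqrt(M)*(10 + M))
X = -24 - 12*I (X = (41 - 1*65) - sqrt(-6 + 2)*(10 + (-6 + 2)) = (41 - 65) - sqrt(-4)*(10 - 4) = -24 - 2*I*6 = -24 - 12*I ≈ -24.0 - 12.0*I)
X**2 = (-24 - 12*I)**2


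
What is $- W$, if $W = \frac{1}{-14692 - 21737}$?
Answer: $\frac{1}{36429} \approx 2.7451 \cdot 10^{-5}$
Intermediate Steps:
$W = - \frac{1}{36429}$ ($W = \frac{1}{-14692 - 21737} = \frac{1}{-36429} = - \frac{1}{36429} \approx -2.7451 \cdot 10^{-5}$)
$- W = \left(-1\right) \left(- \frac{1}{36429}\right) = \frac{1}{36429}$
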